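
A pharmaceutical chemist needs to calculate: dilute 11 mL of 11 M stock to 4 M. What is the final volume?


C1V1 = C2V2
11 × 11 = 4 × V2
V2 = 121/4 = 30.25 mL

30.25 mL


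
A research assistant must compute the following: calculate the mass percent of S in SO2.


M(SO2) = 1×32.07 + 2×16.0 = 64.07 g/mol
Mass of S = 1 × 32.07 = 32.07 g/mol
% S = 32.07/64.07 × 100 = 50.05%

50.05%


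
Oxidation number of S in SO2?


x + 2(-2) = 0, so x = +4
Oxidation number: +4

+4


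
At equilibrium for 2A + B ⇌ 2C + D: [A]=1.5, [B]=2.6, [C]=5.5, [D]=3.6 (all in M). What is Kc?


Kc = [C]^2[D]/([A]^2[B])
= (5.5^2 × 3.6^1)/(1.5^2 × 2.6^1)
= 108.9/5.85
= 18.62

18.62


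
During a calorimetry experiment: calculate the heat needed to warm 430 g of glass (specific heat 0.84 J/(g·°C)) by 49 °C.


q = mcΔT = 430 × 0.84 × 49
= 17698.80 J

17698.80 J


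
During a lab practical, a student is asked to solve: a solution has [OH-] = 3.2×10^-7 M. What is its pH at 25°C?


pOH = -log10([OH-]) = -log10(3.2×10^-7)
= 7 - log10(3.2) = 6.49
pH = 14 - pOH = 14 - 6.49 = 7.51

7.51


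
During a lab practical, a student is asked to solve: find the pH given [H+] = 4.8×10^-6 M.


pH = -log10([H+]) = -log10(4.8×10^-6)
= 6 - log10(4.8)
= 6 - 0.68
= 5.32

5.32


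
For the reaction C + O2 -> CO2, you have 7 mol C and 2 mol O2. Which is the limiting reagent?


Mole ratio available / coefficient:
  C: 7/1 = 7.000
  O2: 2/1 = 2.000
Smaller ratio is limiting.

O2


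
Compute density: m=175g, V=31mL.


ρ = mass/volume
= 175/31
= 5.645 g/mL

5.645 g/mL


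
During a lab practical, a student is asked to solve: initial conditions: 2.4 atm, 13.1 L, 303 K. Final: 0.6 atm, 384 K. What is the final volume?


P1V1/T1 = P2V2/T2
V2 = P1V1T2/(T1P2)
= 2.4×13.1×384/(303×0.6)
= 66.408 L

66.408 L


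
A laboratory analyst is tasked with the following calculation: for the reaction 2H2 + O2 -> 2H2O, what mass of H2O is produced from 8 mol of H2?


Mole ratio H2O:H2 = 2:2
n(H2O) = 8 × 2/2 = 8.000 mol
mass = 8.000 × 18.02 = 144.16 g

144.16 g


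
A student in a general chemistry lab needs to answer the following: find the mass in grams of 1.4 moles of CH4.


M(CH4) = 16.04 g/mol
mass = n × M = 1.4 × 16.04 = 22.46 g

22.46 g


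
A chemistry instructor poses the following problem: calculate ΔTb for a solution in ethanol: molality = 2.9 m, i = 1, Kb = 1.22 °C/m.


ΔTb = Kb × m × i
= 1.22 × 2.9 × 1
= 3.538 °C

3.538 °C


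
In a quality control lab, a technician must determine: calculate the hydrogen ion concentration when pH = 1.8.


[H+] = 10^(-pH) = 10^(-1.8)
= 1.58×10^-2 M

1.58×10^-2 M


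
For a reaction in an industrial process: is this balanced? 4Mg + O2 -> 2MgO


Equation: 4Mg + O2 -> 2MgO
Check atoms: Mg: 4≠2, O: 2=2
Not balanced

No, not balanced


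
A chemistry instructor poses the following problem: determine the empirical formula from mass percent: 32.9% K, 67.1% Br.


Assume 100 g sample. Moles of each element:
  K: 32.9/39.1 = 0.841 mol
  Br: 67.1/79.9 = 0.84 mol
Divide by smallest (0.84):
  K: 0.841/0.84 = 1.0
  Br: 0.84/0.84 = 1.0
Empirical formula: KBr

KBr


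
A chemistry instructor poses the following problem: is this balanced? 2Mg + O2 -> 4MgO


Equation: 2Mg + O2 -> 4MgO
Check atoms: Mg: 2≠4, O: 2≠4
Not balanced

No, not balanced


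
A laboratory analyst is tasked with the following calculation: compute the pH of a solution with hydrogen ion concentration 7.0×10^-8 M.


pH = -log10([H+]) = -log10(7.0×10^-8)
= 8 - log10(7.0)
= 8 - 0.85
= 7.15

7.15


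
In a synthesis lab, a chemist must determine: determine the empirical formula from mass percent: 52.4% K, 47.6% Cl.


Assume 100 g sample. Moles of each element:
  K: 52.4/39.1 = 1.34 mol
  Cl: 47.6/35.45 = 1.343 mol
Divide by smallest (1.34):
  K: 1.34/1.34 = 1.0
  Cl: 1.343/1.34 = 1.0
Empirical formula: KCl

KCl


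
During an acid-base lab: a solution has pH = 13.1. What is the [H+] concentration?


[H+] = 10^(-pH) = 10^(-13.1)
= 7.94×10^-14 M

7.94×10^-14 M


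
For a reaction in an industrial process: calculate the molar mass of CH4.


M(CH4) = 1×12.01 + 4×1.008
= 12.01 + 4.03
= 16.04 g/mol

16.04 g/mol


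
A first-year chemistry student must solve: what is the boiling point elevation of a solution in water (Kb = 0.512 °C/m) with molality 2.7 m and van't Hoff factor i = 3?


ΔTb = Kb × m × i
= 0.512 × 2.7 × 3
= 4.1472 °C

4.1472 °C


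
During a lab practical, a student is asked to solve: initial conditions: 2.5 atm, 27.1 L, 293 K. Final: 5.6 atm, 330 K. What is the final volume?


P1V1/T1 = P2V2/T2
V2 = P1V1T2/(T1P2)
= 2.5×27.1×330/(293×5.6)
= 13.626 L

13.626 L


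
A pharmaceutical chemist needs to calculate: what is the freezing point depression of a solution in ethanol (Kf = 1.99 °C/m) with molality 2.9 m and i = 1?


ΔTf = Kf × m × i
= 1.99 × 2.9 × 1
= 5.771 °C

5.771 °C


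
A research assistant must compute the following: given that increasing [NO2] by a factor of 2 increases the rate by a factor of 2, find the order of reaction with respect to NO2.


rate ∝ [NO2]^n
2^n = 2 → n = 1
Order in NO2: 1

1


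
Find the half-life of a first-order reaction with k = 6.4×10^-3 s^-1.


t½ = ln2/k = 0.693147/(6.4×10^-3 s^-1)
= 108.3 s

108.3 s


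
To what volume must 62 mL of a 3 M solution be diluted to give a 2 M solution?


C1V1 = C2V2
3 × 62 = 2 × V2
V2 = 186/2 = 93.0 mL

93.0 mL


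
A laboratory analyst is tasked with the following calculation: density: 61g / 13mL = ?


ρ = mass/volume
= 61/13
= 4.692 g/mL

4.692 g/mL


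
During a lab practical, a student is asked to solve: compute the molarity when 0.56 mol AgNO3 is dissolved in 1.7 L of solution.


M = n/V = 0.56/1.7 = 0.329 mol/L

0.329 M


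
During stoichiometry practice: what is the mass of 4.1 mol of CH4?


M(CH4) = 16.04 g/mol
mass = n × M = 4.1 × 16.04 = 65.76 g

65.76 g


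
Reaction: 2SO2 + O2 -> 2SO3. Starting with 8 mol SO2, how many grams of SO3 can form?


Mole ratio SO3:SO2 = 2:2
n(SO3) = 8 × 2/2 = 8.000 mol
mass = 8.000 × 80.07 = 640.56 g

640.56 g


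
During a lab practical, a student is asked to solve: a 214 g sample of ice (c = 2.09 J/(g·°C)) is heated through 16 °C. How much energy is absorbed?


q = mcΔT = 214 × 2.09 × 16
= 7156.16 J

7156.16 J


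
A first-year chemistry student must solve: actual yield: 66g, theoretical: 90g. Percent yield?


% yield = actual/theoretical × 100
= 66/90 × 100
= 73.33%

73.33%


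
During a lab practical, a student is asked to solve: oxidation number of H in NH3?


H is +1 with nonmetals
Oxidation number: +1

+1


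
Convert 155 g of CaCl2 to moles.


M(CaCl2) = 110.98 g/mol
n = mass/M = 155/110.98 = 1.3966 mol

1.3966 mol


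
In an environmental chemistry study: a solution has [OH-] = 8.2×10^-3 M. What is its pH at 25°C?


pOH = -log10([OH-]) = -log10(8.2×10^-3)
= 3 - log10(8.2) = 2.09
pH = 14 - pOH = 14 - 2.09 = 11.91

11.91


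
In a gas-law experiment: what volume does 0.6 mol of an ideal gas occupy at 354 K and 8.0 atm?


PV = nRT  (R = 0.08206 L·atm/(mol·K))
V = nRT/P = 0.6×0.08206×354/8.0
= 2.179 L

2.179 L


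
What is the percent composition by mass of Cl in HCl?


M(HCl) = 1×1.008 + 1×35.45 = 36.458 g/mol
Mass of Cl = 1 × 35.45 = 35.45 g/mol
% Cl = 35.45/36.458 × 100 = 97.24%

97.24%


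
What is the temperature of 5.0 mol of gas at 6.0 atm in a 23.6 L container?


PV = nRT  (R = 0.08206 L·atm/(mol·K))
T = PV/(nR) = 6.0×23.6/(5.0×0.08206)
= 141.60/0.410300
= 345.11 K

345.11 K


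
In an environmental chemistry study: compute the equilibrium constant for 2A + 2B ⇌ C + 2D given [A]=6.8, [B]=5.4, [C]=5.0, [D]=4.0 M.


Kc = [C][D]^2/([A]^2[B]^2)
= (5.0^1 × 4.0^2)/(6.8^2 × 5.4^2)
= 80/1348.3584
= 0.05933

0.05933


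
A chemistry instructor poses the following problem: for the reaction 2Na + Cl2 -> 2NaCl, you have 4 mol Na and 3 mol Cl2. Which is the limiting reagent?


Mole ratio available / coefficient:
  Na: 4/2 = 2.000
  Cl2: 3/1 = 3.000
Smaller ratio is limiting.

Na


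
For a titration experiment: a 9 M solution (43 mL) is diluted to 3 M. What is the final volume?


C1V1 = C2V2
9 × 43 = 3 × V2
V2 = 387/3 = 129.0 mL

129.0 mL


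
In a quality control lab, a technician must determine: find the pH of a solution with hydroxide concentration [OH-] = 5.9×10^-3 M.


pOH = -log10([OH-]) = -log10(5.9×10^-3)
= 3 - log10(5.9) = 2.23
pH = 14 - pOH = 14 - 2.23 = 11.77

11.77


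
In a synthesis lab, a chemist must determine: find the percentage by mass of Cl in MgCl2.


M(MgCl2) = 1×24.31 + 2×35.45 = 95.21 g/mol
Mass of Cl = 2 × 35.45 = 70.90 g/mol
% Cl = 70.90/95.21 × 100 = 74.47%

74.47%


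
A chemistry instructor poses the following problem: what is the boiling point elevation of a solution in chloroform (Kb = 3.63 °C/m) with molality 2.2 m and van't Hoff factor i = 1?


ΔTb = Kb × m × i
= 3.63 × 2.2 × 1
= 7.986 °C

7.986 °C


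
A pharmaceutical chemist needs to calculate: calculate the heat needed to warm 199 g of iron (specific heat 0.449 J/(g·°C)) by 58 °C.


q = mcΔT = 199 × 0.449 × 58
= 5182.36 J

5182.36 J


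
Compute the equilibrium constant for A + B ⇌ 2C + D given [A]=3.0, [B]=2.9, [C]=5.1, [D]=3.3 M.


Kc = [C]^2[D]/([A][B])
= (5.1^2 × 3.3^1)/(3.0^1 × 2.9^1)
= 85.833/8.7
= 9.866

9.866


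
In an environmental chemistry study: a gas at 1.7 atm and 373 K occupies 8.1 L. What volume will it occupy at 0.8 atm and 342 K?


P1V1/T1 = P2V2/T2
V2 = P1V1T2/(T1P2)
= 1.7×8.1×342/(373×0.8)
= 15.782 L

15.782 L


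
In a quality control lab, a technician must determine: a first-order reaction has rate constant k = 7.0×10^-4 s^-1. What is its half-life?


t½ = ln2/k = 0.693147/(7.0×10^-4 s^-1)
= 990.2 s

990.2 s


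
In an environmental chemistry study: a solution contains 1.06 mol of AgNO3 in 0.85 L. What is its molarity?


M = n/V = 1.06/0.85 = 1.247 mol/L

1.247 M


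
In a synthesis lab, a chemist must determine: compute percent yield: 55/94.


% yield = actual/theoretical × 100
= 55/94 × 100
= 58.51%

58.51%


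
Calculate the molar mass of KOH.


M(KOH) = 1×39.1 + 1×16.0 + 1×1.008
= 39.1 + 16.0 + 1.01
= 56.11 g/mol

56.11 g/mol


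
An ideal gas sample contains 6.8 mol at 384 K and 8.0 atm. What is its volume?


PV = nRT  (R = 0.08206 L·atm/(mol·K))
V = nRT/P = 6.8×0.08206×384/8.0
= 26.784 L

26.784 L


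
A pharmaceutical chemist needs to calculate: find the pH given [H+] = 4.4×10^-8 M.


pH = -log10([H+]) = -log10(4.4×10^-8)
= 8 - log10(4.4)
= 8 - 0.64
= 7.36

7.36


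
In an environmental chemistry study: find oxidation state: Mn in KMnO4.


(+1) + x + 4(-2) = 0, so x = +7
Oxidation number: +7

+7


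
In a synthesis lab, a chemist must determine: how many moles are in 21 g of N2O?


M(N2O) = 44.02 g/mol
n = mass/M = 21/44.02 = 0.4771 mol

0.4771 mol


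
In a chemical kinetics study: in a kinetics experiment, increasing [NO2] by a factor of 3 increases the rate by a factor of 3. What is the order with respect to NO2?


rate ∝ [NO2]^n
3^n = 3 → n = 1
Order in NO2: 1

1


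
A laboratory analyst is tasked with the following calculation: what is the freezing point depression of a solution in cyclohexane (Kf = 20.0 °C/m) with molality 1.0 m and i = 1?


ΔTf = Kf × m × i
= 20.0 × 1.0 × 1
= 20.0 °C

20.0 °C


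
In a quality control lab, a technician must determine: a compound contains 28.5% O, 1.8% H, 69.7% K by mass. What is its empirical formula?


Assume 100 g sample. Moles of each element:
  O: 28.5/16.0 = 1.781 mol
  H: 1.8/1.008 = 1.786 mol
  K: 69.7/39.1 = 1.783 mol
Divide by smallest (1.781):
  O: 1.781/1.781 = 1.0
  H: 1.786/1.781 = 1.0
  K: 1.783/1.781 = 1.0
Empirical formula: KOH

KOH


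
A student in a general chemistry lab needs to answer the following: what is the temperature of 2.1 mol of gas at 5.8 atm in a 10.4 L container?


PV = nRT  (R = 0.08206 L·atm/(mol·K))
T = PV/(nR) = 5.8×10.4/(2.1×0.08206)
= 60.32/0.172326
= 350.03 K

350.03 K


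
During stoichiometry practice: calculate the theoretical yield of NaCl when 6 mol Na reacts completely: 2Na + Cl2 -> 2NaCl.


Mole ratio NaCl:Na = 2:2
n(NaCl) = 6 × 2/2 = 6.000 mol
mass = 6.000 × 58.44 = 350.64 g

350.64 g


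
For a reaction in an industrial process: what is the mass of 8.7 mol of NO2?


M(NO2) = 46.01 g/mol
mass = n × M = 8.7 × 46.01 = 400.29 g

400.29 g


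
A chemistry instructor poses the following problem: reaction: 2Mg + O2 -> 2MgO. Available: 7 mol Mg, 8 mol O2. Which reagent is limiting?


Mole ratio available / coefficient:
  Mg: 7/2 = 3.500
  O2: 8/1 = 8.000
Smaller ratio is limiting.

Mg


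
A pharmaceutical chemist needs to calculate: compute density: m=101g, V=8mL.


ρ = mass/volume
= 101/8
= 12.625 g/mL

12.625 g/mL


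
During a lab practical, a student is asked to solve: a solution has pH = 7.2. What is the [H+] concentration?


[H+] = 10^(-pH) = 10^(-7.2)
= 6.31×10^-8 M

6.31×10^-8 M


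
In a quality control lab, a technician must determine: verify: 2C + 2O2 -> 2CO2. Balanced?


Equation: 2C + 2O2 -> 2CO2
Check atoms: C: 2=2, O: 4=4
Balanced

Yes, balanced


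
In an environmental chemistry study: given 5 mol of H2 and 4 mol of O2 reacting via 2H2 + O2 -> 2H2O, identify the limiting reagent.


Mole ratio available / coefficient:
  H2: 5/2 = 2.500
  O2: 4/1 = 4.000
Smaller ratio is limiting.

H2


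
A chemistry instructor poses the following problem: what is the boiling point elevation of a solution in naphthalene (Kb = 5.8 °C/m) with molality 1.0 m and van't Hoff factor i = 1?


ΔTb = Kb × m × i
= 5.8 × 1.0 × 1
= 5.8 °C

5.8 °C


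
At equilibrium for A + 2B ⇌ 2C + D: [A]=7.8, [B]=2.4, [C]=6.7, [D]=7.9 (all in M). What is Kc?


Kc = [C]^2[D]/([A][B]^2)
= (6.7^2 × 7.9^1)/(7.8^1 × 2.4^2)
= 354.631/44.928
= 7.893

7.893


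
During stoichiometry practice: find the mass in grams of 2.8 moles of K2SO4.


M(K2SO4) = 174.27 g/mol
mass = n × M = 2.8 × 174.27 = 487.96 g

487.96 g


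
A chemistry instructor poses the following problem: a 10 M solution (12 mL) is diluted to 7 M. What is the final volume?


C1V1 = C2V2
10 × 12 = 7 × V2
V2 = 120/7 = 17.14 mL

17.14 mL


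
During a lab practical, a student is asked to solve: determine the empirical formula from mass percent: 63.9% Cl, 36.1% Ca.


Assume 100 g sample. Moles of each element:
  Cl: 63.9/35.45 = 1.803 mol
  Ca: 36.1/40.08 = 0.901 mol
Divide by smallest (0.901):
  Cl: 1.803/0.901 = 2.0
  Ca: 0.901/0.901 = 1.0
Empirical formula: CaCl2

CaCl2


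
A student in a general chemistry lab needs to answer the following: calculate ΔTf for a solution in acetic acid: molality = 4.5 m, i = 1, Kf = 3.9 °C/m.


ΔTf = Kf × m × i
= 3.9 × 4.5 × 1
= 17.55 °C

17.55 °C


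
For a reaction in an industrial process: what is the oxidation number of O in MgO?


O is usually -2
Oxidation number: -2

-2


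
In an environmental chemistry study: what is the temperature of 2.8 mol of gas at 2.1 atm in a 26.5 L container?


PV = nRT  (R = 0.08206 L·atm/(mol·K))
T = PV/(nR) = 2.1×26.5/(2.8×0.08206)
= 55.65/0.229768
= 242.20 K

242.20 K


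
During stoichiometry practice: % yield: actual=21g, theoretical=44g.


% yield = actual/theoretical × 100
= 21/44 × 100
= 47.73%

47.73%


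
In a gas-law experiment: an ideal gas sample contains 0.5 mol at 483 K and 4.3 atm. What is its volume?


PV = nRT  (R = 0.08206 L·atm/(mol·K))
V = nRT/P = 0.5×0.08206×483/4.3
= 4.609 L

4.609 L


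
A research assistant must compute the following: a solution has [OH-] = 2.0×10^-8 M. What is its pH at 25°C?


pOH = -log10([OH-]) = -log10(2.0×10^-8)
= 8 - log10(2.0) = 7.7
pH = 14 - pOH = 14 - 7.7 = 6.3

6.3


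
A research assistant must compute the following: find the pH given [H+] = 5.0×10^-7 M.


pH = -log10([H+]) = -log10(5.0×10^-7)
= 7 - log10(5.0)
= 7 - 0.7
= 6.3

6.3


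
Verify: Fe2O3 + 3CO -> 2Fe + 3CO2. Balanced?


Equation: Fe2O3 + 3CO -> 2Fe + 3CO2
Check atoms: C: 3=3, Fe: 2=2, O: 6=6
Balanced

Yes, balanced


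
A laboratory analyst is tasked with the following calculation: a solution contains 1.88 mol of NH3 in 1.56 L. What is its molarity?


M = n/V = 1.88/1.56 = 1.205 mol/L

1.205 M


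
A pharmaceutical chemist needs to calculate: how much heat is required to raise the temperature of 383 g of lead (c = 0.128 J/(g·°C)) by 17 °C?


q = mcΔT = 383 × 0.128 × 17
= 833.41 J

833.41 J


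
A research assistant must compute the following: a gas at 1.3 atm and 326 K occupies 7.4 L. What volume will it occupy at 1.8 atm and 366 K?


P1V1/T1 = P2V2/T2
V2 = P1V1T2/(T1P2)
= 1.3×7.4×366/(326×1.8)
= 6.0 L

6.0 L


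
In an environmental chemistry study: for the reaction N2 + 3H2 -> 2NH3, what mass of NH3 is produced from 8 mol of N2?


Mole ratio NH3:N2 = 2:1
n(NH3) = 8 × 2/1 = 16.000 mol
mass = 16.000 × 17.03 = 272.48 g

272.48 g


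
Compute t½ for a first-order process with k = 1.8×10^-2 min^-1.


t½ = ln2/k = 0.693147/(1.8×10^-2 min^-1)
= 38.51 min

38.51 min


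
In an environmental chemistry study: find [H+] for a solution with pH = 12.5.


[H+] = 10^(-pH) = 10^(-12.5)
= 3.16×10^-13 M

3.16×10^-13 M


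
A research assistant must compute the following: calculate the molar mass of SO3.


M(SO3) = 1×32.07 + 3×16.0
= 32.07 + 48.0
= 80.07 g/mol

80.07 g/mol


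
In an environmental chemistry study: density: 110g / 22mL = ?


ρ = mass/volume
= 110/22
= 5.0 g/mL

5.0 g/mL


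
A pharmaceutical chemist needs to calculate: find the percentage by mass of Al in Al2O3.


M(Al2O3) = 2×26.98 + 3×16.0 = 101.96 g/mol
Mass of Al = 2 × 26.98 = 53.96 g/mol
% Al = 53.96/101.96 × 100 = 52.92%

52.92%


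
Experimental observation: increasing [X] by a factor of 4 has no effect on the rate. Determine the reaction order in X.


rate ∝ [X]^n
rate ∝ [X]^0
Order in X: 0

0


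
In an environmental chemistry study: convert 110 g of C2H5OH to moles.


M(C2H5OH) = 46.07 g/mol
n = mass/M = 110/46.07 = 2.3877 mol

2.3877 mol


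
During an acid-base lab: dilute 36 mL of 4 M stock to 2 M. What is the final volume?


C1V1 = C2V2
4 × 36 = 2 × V2
V2 = 144/2 = 72.0 mL

72.0 mL


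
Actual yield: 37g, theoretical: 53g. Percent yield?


% yield = actual/theoretical × 100
= 37/53 × 100
= 69.81%

69.81%


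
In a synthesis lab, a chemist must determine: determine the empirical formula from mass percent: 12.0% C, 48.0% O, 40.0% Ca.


Assume 100 g sample. Moles of each element:
  C: 12.0/12.01 = 0.999 mol
  O: 48.0/16.0 = 3.0 mol
  Ca: 40.0/40.08 = 0.998 mol
Divide by smallest (0.998):
  C: 0.999/0.998 = 1.0
  O: 3.0/0.998 = 3.01
  Ca: 0.998/0.998 = 1.0
Empirical formula: CaCO3

CaCO3


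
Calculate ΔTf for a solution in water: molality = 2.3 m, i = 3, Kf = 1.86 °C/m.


ΔTf = Kf × m × i
= 1.86 × 2.3 × 3
= 12.834 °C

12.834 °C


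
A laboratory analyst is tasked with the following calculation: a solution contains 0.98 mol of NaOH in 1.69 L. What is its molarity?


M = n/V = 0.98/1.69 = 0.580 mol/L

0.580 M


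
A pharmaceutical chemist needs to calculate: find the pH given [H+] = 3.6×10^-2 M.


pH = -log10([H+]) = -log10(3.6×10^-2)
= 2 - log10(3.6)
= 2 - 0.56
= 1.44

1.44


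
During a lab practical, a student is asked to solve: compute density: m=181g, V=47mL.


ρ = mass/volume
= 181/47
= 3.851 g/mL

3.851 g/mL


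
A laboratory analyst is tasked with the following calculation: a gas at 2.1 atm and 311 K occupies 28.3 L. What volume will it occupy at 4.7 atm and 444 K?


P1V1/T1 = P2V2/T2
V2 = P1V1T2/(T1P2)
= 2.1×28.3×444/(311×4.7)
= 18.052 L

18.052 L


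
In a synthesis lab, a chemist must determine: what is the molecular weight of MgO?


M(MgO) = 1×24.31 + 1×16.0
= 24.31 + 16.0
= 40.31 g/mol

40.31 g/mol


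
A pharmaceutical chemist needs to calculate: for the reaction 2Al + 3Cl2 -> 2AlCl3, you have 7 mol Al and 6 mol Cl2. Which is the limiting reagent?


Mole ratio available / coefficient:
  Al: 7/2 = 3.500
  Cl2: 6/3 = 2.000
Smaller ratio is limiting.

Cl2


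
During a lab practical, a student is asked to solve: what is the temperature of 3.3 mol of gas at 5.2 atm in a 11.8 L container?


PV = nRT  (R = 0.08206 L·atm/(mol·K))
T = PV/(nR) = 5.2×11.8/(3.3×0.08206)
= 61.36/0.270798
= 226.59 K

226.59 K


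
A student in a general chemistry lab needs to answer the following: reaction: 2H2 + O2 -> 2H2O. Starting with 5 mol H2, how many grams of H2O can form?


Mole ratio H2O:H2 = 2:2
n(H2O) = 5 × 2/2 = 5.000 mol
mass = 5.000 × 18.02 = 90.1 g

90.1 g


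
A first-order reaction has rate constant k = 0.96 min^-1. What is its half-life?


t½ = ln2/k = 0.693147/(0.96 min^-1)
= 0.7220 min

0.7220 min


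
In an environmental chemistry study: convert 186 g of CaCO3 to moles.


M(CaCO3) = 100.09 g/mol
n = mass/M = 186/100.09 = 1.8583 mol

1.8583 mol


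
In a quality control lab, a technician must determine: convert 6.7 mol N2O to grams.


M(N2O) = 44.02 g/mol
mass = n × M = 6.7 × 44.02 = 294.93 g

294.93 g


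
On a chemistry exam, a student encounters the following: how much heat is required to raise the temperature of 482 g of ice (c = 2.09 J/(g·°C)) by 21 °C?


q = mcΔT = 482 × 2.09 × 21
= 21154.98 J

21154.98 J


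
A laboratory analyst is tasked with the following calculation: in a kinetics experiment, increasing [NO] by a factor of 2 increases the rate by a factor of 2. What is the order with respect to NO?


rate ∝ [NO]^n
2^n = 2 → n = 1
Order in NO: 1

1


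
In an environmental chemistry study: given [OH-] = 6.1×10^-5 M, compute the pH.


pOH = -log10([OH-]) = -log10(6.1×10^-5)
= 5 - log10(6.1) = 4.21
pH = 14 - pOH = 14 - 4.21 = 9.79

9.79


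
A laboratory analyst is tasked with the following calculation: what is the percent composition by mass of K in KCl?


M(KCl) = 1×39.1 + 1×35.45 = 74.55 g/mol
Mass of K = 1 × 39.1 = 39.10 g/mol
% K = 39.10/74.55 × 100 = 52.45%

52.45%


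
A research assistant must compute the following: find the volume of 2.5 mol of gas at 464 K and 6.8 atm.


PV = nRT  (R = 0.08206 L·atm/(mol·K))
V = nRT/P = 2.5×0.08206×464/6.8
= 13.998 L

13.998 L


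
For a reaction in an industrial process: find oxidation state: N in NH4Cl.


x + 4(+1) + (-1) = 0, so x = -3
Oxidation number: -3

-3


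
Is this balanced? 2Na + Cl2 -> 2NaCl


Equation: 2Na + Cl2 -> 2NaCl
Check atoms: Cl: 2=2, Na: 2=2
Balanced

Yes, balanced


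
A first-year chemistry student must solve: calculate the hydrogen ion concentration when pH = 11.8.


[H+] = 10^(-pH) = 10^(-11.8)
= 1.58×10^-12 M

1.58×10^-12 M


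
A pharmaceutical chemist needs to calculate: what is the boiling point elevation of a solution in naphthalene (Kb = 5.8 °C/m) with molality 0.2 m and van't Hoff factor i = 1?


ΔTb = Kb × m × i
= 5.8 × 0.2 × 1
= 1.16 °C

1.16 °C


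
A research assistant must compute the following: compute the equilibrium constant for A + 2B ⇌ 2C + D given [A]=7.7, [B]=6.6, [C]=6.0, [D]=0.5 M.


Kc = [C]^2[D]/([A][B]^2)
= (6.0^2 × 0.5^1)/(7.7^1 × 6.6^2)
= 18/335.412
= 0.05367

0.05367


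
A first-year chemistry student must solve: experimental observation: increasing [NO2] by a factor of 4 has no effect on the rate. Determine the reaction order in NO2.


rate ∝ [NO2]^n
rate ∝ [NO2]^0
Order in NO2: 0

0


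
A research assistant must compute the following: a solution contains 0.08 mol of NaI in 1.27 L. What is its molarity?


M = n/V = 0.08/1.27 = 0.063 mol/L

0.063 M


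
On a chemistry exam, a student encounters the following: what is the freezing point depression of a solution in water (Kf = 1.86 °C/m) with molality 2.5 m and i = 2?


ΔTf = Kf × m × i
= 1.86 × 2.5 × 2
= 9.3 °C

9.3 °C


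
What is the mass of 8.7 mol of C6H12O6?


M(C6H12O6) = 180.16 g/mol
mass = n × M = 8.7 × 180.16 = 1567.39 g

1567.39 g


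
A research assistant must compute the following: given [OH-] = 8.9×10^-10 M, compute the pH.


pOH = -log10([OH-]) = -log10(8.9×10^-10)
= 10 - log10(8.9) = 9.05
pH = 14 - pOH = 14 - 9.05 = 4.95

4.95


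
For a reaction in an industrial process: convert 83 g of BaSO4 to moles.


M(BaSO4) = 233.4 g/mol
n = mass/M = 83/233.4 = 0.3556 mol

0.3556 mol


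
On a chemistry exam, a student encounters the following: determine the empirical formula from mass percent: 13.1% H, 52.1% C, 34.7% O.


Assume 100 g sample. Moles of each element:
  H: 13.1/1.008 = 12.996 mol
  C: 52.1/12.01 = 4.338 mol
  O: 34.7/16.0 = 2.169 mol
Divide by smallest (2.169):
  H: 12.996/2.169 = 5.99
  C: 4.338/2.169 = 2.0
  O: 2.169/2.169 = 1.0
Empirical formula: C2H6O

C2H6O


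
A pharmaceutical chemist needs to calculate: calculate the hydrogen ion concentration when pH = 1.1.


[H+] = 10^(-pH) = 10^(-1.1)
= 7.94×10^-2 M

7.94×10^-2 M


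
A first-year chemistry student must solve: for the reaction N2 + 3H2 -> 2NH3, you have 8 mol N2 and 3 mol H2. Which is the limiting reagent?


Mole ratio available / coefficient:
  N2: 8/1 = 8.000
  H2: 3/3 = 1.000
Smaller ratio is limiting.

H2


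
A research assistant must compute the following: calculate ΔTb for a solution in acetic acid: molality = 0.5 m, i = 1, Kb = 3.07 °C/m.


ΔTb = Kb × m × i
= 3.07 × 0.5 × 1
= 1.535 °C

1.535 °C


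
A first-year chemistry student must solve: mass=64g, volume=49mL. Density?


ρ = mass/volume
= 64/49
= 1.306 g/mL

1.306 g/mL


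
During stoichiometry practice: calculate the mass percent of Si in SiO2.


M(SiO2) = 1×28.09 + 2×16.0 = 60.09 g/mol
Mass of Si = 1 × 28.09 = 28.09 g/mol
% Si = 28.09/60.09 × 100 = 46.75%

46.75%


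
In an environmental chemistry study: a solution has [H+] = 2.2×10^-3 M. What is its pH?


pH = -log10([H+]) = -log10(2.2×10^-3)
= 3 - log10(2.2)
= 3 - 0.34
= 2.66

2.66


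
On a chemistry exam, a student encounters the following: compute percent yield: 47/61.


% yield = actual/theoretical × 100
= 47/61 × 100
= 77.05%

77.05%


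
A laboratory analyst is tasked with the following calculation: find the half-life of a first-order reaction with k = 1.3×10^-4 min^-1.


t½ = ln2/k = 0.693147/(1.3×10^-4 min^-1)
= 5332 min

5332 min


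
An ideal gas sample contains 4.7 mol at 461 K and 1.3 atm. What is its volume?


PV = nRT  (R = 0.08206 L·atm/(mol·K))
V = nRT/P = 4.7×0.08206×461/1.3
= 136.769 L

136.769 L


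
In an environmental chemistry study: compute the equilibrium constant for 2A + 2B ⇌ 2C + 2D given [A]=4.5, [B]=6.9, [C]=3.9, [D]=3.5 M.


Kc = [C]^2[D]^2/([A]^2[B]^2)
= (3.9^2 × 3.5^2)/(4.5^2 × 6.9^2)
= 186.3225/964.1025
= 0.1933

0.1933


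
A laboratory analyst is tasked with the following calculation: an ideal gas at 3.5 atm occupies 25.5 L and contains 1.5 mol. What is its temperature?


PV = nRT  (R = 0.08206 L·atm/(mol·K))
T = PV/(nR) = 3.5×25.5/(1.5×0.08206)
= 89.25/0.123090
= 725.08 K

725.08 K


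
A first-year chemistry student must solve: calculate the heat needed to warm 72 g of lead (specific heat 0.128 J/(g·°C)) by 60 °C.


q = mcΔT = 72 × 0.128 × 60
= 552.96 J

552.96 J


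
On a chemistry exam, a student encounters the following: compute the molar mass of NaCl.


M(NaCl) = 1×22.99 + 1×35.45
= 22.99 + 35.45
= 58.44 g/mol

58.44 g/mol


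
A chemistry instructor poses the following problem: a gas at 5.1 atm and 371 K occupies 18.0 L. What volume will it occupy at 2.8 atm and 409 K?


P1V1/T1 = P2V2/T2
V2 = P1V1T2/(T1P2)
= 5.1×18.0×409/(371×2.8)
= 36.144 L

36.144 L


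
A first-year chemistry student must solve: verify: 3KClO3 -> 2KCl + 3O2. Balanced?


Equation: 3KClO3 -> 2KCl + 3O2
Check atoms: Cl: 3≠2, K: 3≠2, O: 9≠6
Not balanced

No, not balanced


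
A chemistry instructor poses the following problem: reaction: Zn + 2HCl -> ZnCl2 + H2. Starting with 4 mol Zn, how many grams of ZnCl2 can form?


Mole ratio ZnCl2:Zn = 1:1
n(ZnCl2) = 4 × 1/1 = 4.000 mol
mass = 4.000 × 136.28 = 545.12 g

545.12 g


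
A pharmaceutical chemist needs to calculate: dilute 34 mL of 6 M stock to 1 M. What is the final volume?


C1V1 = C2V2
6 × 34 = 1 × V2
V2 = 204/1 = 204.0 mL

204.0 mL


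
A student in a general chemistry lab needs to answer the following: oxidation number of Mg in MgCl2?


Group 2 metal: +2
Oxidation number: +2

+2


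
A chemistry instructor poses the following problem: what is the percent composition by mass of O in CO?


M(CO) = 1×12.01 + 1×16.0 = 28.01 g/mol
Mass of O = 1 × 16.0 = 16.00 g/mol
% O = 16.00/28.01 × 100 = 57.12%

57.12%


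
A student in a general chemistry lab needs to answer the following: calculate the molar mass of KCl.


M(KCl) = 1×39.1 + 1×35.45
= 39.1 + 35.45
= 74.55 g/mol

74.55 g/mol


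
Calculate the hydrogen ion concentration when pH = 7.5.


[H+] = 10^(-pH) = 10^(-7.5)
= 3.16×10^-8 M

3.16×10^-8 M


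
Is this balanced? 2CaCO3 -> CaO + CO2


Equation: 2CaCO3 -> CaO + CO2
Check atoms: C: 2≠1, Ca: 2≠1, O: 6≠3
Not balanced

No, not balanced


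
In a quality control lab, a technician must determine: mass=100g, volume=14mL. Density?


ρ = mass/volume
= 100/14
= 7.143 g/mL

7.143 g/mL


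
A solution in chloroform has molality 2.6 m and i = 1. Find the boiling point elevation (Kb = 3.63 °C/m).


ΔTb = Kb × m × i
= 3.63 × 2.6 × 1
= 9.438 °C

9.438 °C


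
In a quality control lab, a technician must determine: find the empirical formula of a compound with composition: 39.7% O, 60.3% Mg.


Assume 100 g sample. Moles of each element:
  O: 39.7/16.0 = 2.481 mol
  Mg: 60.3/24.31 = 2.48 mol
Divide by smallest (2.48):
  O: 2.481/2.48 = 1.0
  Mg: 2.48/2.48 = 1.0
Empirical formula: MgO

MgO


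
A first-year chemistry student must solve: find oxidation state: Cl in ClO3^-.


x + 3(-2) = -1, so x = +5
Oxidation number: +5

+5


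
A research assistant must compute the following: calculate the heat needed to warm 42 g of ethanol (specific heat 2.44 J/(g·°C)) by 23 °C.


q = mcΔT = 42 × 2.44 × 23
= 2357.04 J

2357.04 J


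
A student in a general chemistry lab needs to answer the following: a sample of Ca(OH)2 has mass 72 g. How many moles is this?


M(Ca(OH)2) = 74.1 g/mol
n = mass/M = 72/74.1 = 0.9717 mol

0.9717 mol


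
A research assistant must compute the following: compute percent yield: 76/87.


% yield = actual/theoretical × 100
= 76/87 × 100
= 87.36%

87.36%


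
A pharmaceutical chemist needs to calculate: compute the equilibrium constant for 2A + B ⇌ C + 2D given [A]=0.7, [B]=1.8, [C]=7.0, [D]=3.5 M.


Kc = [C][D]^2/([A]^2[B])
= (7.0^1 × 3.5^2)/(0.7^2 × 1.8^1)
= 85.75/0.882
= 97.22

97.22


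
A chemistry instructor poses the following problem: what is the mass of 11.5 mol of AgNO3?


M(AgNO3) = 169.88 g/mol
mass = n × M = 11.5 × 169.88 = 1953.62 g

1953.62 g


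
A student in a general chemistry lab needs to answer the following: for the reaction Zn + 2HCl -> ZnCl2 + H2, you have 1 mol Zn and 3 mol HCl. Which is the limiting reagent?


Mole ratio available / coefficient:
  Zn: 1/1 = 1.000
  HCl: 3/2 = 1.500
Smaller ratio is limiting.

Zn


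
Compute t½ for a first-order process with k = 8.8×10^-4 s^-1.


t½ = ln2/k = 0.693147/(8.8×10^-4 s^-1)
= 787.7 s

787.7 s


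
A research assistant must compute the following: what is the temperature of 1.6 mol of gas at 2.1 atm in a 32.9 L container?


PV = nRT  (R = 0.08206 L·atm/(mol·K))
T = PV/(nR) = 2.1×32.9/(1.6×0.08206)
= 69.09/0.131296
= 526.22 K

526.22 K


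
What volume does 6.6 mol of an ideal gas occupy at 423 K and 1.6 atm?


PV = nRT  (R = 0.08206 L·atm/(mol·K))
V = nRT/P = 6.6×0.08206×423/1.6
= 143.184 L

143.184 L


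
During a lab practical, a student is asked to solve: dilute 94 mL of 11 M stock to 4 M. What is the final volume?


C1V1 = C2V2
11 × 94 = 4 × V2
V2 = 1034/4 = 258.5 mL

258.5 mL


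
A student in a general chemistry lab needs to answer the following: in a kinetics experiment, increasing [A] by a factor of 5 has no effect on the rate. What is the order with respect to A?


rate ∝ [A]^n
rate ∝ [A]^0
Order in A: 0

0


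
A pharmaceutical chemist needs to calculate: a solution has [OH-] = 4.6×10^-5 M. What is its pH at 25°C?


pOH = -log10([OH-]) = -log10(4.6×10^-5)
= 5 - log10(4.6) = 4.34
pH = 14 - pOH = 14 - 4.34 = 9.66

9.66


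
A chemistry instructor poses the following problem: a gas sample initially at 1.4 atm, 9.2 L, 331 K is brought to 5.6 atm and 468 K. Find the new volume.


P1V1/T1 = P2V2/T2
V2 = P1V1T2/(T1P2)
= 1.4×9.2×468/(331×5.6)
= 3.252 L

3.252 L


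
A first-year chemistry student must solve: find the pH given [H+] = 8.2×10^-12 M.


pH = -log10([H+]) = -log10(8.2×10^-12)
= 12 - log10(8.2)
= 12 - 0.91
= 11.09

11.09


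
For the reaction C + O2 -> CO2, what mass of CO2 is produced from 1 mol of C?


Mole ratio CO2:C = 1:1
n(CO2) = 1 × 1/1 = 1.000 mol
mass = 1.000 × 44.01 = 44.01 g

44.01 g


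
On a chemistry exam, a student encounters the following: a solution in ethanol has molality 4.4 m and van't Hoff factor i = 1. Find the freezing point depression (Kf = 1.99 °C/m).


ΔTf = Kf × m × i
= 1.99 × 4.4 × 1
= 8.756 °C

8.756 °C


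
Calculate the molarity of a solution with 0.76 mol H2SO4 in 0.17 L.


M = n/V = 0.76/0.17 = 4.471 mol/L

4.471 M


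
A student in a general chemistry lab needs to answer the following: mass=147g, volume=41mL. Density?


ρ = mass/volume
= 147/41
= 3.585 g/mL

3.585 g/mL


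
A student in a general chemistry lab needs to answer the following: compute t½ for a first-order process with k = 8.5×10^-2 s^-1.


t½ = ln2/k = 0.693147/(8.5×10^-2 s^-1)
= 8.155 s

8.155 s


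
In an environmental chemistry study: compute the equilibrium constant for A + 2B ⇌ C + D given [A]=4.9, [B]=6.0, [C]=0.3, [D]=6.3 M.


Kc = [C][D]/([A][B]^2)
= (0.3^1 × 6.3^1)/(4.9^1 × 6.0^2)
= 1.89/176.4
= 0.01071

0.01071


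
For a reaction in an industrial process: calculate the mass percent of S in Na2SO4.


M(Na2SO4) = 2×22.99 + 1×32.07 + 4×16.0 = 142.05 g/mol
Mass of S = 1 × 32.07 = 32.07 g/mol
% S = 32.07/142.05 × 100 = 22.58%

22.58%


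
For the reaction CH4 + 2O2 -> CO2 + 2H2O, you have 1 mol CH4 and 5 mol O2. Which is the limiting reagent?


Mole ratio available / coefficient:
  CH4: 1/1 = 1.000
  O2: 5/2 = 2.500
Smaller ratio is limiting.

CH4


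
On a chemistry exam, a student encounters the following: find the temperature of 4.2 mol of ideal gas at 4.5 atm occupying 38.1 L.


PV = nRT  (R = 0.08206 L·atm/(mol·K))
T = PV/(nR) = 4.5×38.1/(4.2×0.08206)
= 171.45/0.344652
= 497.46 K

497.46 K


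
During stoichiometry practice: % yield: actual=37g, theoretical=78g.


% yield = actual/theoretical × 100
= 37/78 × 100
= 47.44%

47.44%


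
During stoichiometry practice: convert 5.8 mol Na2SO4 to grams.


M(Na2SO4) = 142.05 g/mol
mass = n × M = 5.8 × 142.05 = 823.89 g

823.89 g


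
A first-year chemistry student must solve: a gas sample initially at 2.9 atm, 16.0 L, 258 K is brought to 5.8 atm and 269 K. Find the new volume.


P1V1/T1 = P2V2/T2
V2 = P1V1T2/(T1P2)
= 2.9×16.0×269/(258×5.8)
= 8.341 L

8.341 L


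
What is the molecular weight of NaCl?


M(NaCl) = 1×22.99 + 1×35.45
= 22.99 + 35.45
= 58.44 g/mol

58.44 g/mol


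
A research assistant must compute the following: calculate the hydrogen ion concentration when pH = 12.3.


[H+] = 10^(-pH) = 10^(-12.3)
= 5.01×10^-13 M

5.01×10^-13 M


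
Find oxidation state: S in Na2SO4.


2(+1) + x + 4(-2) = 0, so x = +6
Oxidation number: +6

+6


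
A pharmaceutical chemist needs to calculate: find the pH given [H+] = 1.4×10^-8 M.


pH = -log10([H+]) = -log10(1.4×10^-8)
= 8 - log10(1.4)
= 8 - 0.15
= 7.85

7.85


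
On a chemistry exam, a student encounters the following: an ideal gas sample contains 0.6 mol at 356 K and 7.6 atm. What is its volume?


PV = nRT  (R = 0.08206 L·atm/(mol·K))
V = nRT/P = 0.6×0.08206×356/7.6
= 2.306 L

2.306 L


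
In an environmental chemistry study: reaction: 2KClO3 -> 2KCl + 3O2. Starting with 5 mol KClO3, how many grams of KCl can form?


Mole ratio KCl:KClO3 = 2:2
n(KCl) = 5 × 2/2 = 5.000 mol
mass = 5.000 × 74.55 = 372.75 g

372.75 g


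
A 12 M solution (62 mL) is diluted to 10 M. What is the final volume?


C1V1 = C2V2
12 × 62 = 10 × V2
V2 = 744/10 = 74.4 mL

74.4 mL


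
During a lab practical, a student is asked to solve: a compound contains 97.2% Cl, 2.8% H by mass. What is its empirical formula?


Assume 100 g sample. Moles of each element:
  Cl: 97.2/35.45 = 2.742 mol
  H: 2.8/1.008 = 2.778 mol
Divide by smallest (2.742):
  Cl: 2.742/2.742 = 1.0
  H: 2.778/2.742 = 1.01
Empirical formula: HCl

HCl


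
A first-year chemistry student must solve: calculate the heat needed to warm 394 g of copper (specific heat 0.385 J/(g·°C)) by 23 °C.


q = mcΔT = 394 × 0.385 × 23
= 3488.87 J

3488.87 J


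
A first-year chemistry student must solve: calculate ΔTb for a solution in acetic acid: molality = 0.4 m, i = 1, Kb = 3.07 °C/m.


ΔTb = Kb × m × i
= 3.07 × 0.4 × 1
= 1.228 °C

1.228 °C


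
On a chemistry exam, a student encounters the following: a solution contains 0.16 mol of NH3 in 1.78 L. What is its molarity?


M = n/V = 0.16/1.78 = 0.090 mol/L

0.090 M


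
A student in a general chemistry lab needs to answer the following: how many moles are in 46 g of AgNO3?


M(AgNO3) = 169.88 g/mol
n = mass/M = 46/169.88 = 0.2708 mol

0.2708 mol


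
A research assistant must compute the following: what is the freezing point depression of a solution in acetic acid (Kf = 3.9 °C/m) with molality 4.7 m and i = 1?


ΔTf = Kf × m × i
= 3.9 × 4.7 × 1
= 18.33 °C

18.33 °C


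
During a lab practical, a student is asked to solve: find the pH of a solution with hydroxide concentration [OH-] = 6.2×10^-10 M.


pOH = -log10([OH-]) = -log10(6.2×10^-10)
= 10 - log10(6.2) = 9.21
pH = 14 - pOH = 14 - 9.21 = 4.79

4.79


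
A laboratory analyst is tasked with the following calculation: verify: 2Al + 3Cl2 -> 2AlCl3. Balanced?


Equation: 2Al + 3Cl2 -> 2AlCl3
Check atoms: Al: 2=2, Cl: 6=6
Balanced

Yes, balanced


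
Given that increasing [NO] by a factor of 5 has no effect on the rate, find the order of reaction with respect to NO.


rate ∝ [NO]^n
rate ∝ [NO]^0
Order in NO: 0

0


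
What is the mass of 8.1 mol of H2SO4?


M(H2SO4) = 98.09 g/mol
mass = n × M = 8.1 × 98.09 = 794.53 g

794.53 g


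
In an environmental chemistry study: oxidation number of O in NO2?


O is usually -2
Oxidation number: -2

-2


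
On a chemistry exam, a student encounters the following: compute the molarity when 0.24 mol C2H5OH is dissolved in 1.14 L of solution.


M = n/V = 0.24/1.14 = 0.211 mol/L

0.211 M


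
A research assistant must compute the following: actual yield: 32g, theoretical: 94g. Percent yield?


% yield = actual/theoretical × 100
= 32/94 × 100
= 34.04%

34.04%


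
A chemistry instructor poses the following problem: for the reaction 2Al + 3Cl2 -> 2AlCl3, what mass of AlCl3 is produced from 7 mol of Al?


Mole ratio AlCl3:Al = 2:2
n(AlCl3) = 7 × 2/2 = 7.000 mol
mass = 7.000 × 133.33 = 933.31 g

933.31 g
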